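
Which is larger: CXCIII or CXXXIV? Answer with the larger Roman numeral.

CXCIII = 193
CXXXIV = 134
193 is larger

CXCIII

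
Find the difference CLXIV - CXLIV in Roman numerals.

CLXIV = 164
CXLIV = 144
164 - 144 = 20

XX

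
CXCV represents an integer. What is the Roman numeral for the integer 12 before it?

CXCV = 195
195 - 12 = 183

CLXXXIII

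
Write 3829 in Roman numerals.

Convert 3829 to Roman numerals:
  3829 contains 3×1000 (MMM)
  829 contains 1×500 (D)
  329 contains 3×100 (CCC)
  29 contains 2×10 (XX)
  9 contains 1×9 (IX)

MMMDCCCXXIX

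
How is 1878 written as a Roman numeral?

Convert 1878 to Roman numerals:
  1878 contains 1×1000 (M)
  878 contains 1×500 (D)
  378 contains 3×100 (CCC)
  78 contains 1×50 (L)
  28 contains 2×10 (XX)
  8 contains 1×5 (V)
  3 contains 3×1 (III)

MDCCCLXXVIII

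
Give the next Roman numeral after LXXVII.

LXXVII = 77; next is 78

LXXVIII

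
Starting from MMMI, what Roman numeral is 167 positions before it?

MMMI = 3001
3001 - 167 = 2834

MMDCCCXXXIV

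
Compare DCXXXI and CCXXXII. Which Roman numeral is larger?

DCXXXI = 631
CCXXXII = 232
631 is larger

DCXXXI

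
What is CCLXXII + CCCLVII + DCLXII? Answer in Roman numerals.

CCLXXII = 272, CCCLVII = 357, DCLXII = 662
272 + 357 = 629
629 + 662 = 1291

MCCXCI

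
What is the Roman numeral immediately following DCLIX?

DCLIX = 659; next is 660

DCLX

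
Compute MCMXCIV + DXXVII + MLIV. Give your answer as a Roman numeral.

MCMXCIV = 1994, DXXVII = 527, MLIV = 1054
1994 + 527 = 2521
2521 + 1054 = 3575

MMMDLXXV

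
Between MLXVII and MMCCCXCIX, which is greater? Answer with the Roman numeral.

MLXVII = 1067
MMCCCXCIX = 2399
2399 is larger

MMCCCXCIX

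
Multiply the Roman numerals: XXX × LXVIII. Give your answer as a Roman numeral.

XXX = 30
LXVIII = 68
30 × 68 = 2040

MMXL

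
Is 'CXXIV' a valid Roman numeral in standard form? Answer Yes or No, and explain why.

'CXXIV': Check the rules: uses only the symbols I, V, X, L, C, D, M; no symbol is repeated more than three times in a row; V, L and D each appear at most once; the only place a smaller symbol precedes a larger one is the allowed subtractive pair IV, the symbol right after such a pair (if any) is smaller than the pair's first symbol, and otherwise the values never increase from left to right. Value: C (100) + X (10) + X (10) + IV (4) = 124. So it is a valid standard Roman numeral.

Yes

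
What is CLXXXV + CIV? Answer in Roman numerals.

CLXXXV = 185
CIV = 104
185 + 104 = 289

CCLXXXIX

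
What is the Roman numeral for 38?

Convert 38 to Roman numerals:
  38 contains 3×10 (XXX)
  8 contains 1×5 (V)
  3 contains 3×1 (III)

XXXVIII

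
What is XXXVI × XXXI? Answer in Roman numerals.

XXXVI = 36
XXXI = 31
36 × 31 = 1116

MCXVI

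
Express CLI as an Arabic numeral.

CLI: C=100, L=50, I=1
100 + 50 + 1 = 151

151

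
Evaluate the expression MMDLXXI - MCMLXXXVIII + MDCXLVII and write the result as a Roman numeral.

MMDLXXI = 2571, MCMLXXXVIII = 1988, MDCXLVII = 1647
2571 - 1988 = 583
583 + 1647 = 2230

MMCCXXX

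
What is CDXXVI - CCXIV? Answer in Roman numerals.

CDXXVI = 426
CCXIV = 214
426 - 214 = 212

CCXII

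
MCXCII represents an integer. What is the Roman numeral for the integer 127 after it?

MCXCII = 1192
1192 + 127 = 1319

MCCCXIX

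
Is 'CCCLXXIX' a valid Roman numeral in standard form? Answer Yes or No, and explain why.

'CCCLXXIX': Check the rules: uses only the symbols I, V, X, L, C, D, M; no symbol is repeated more than three times in a row; V, L and D each appear at most once; the only place a smaller symbol precedes a larger one is the allowed subtractive pair IX, the symbol right after such a pair (if any) is smaller than the pair's first symbol, and otherwise the values never increase from left to right. Value: C (100) + C (100) + C (100) + L (50) + X (10) + X (10) + IX (9) = 379. So it is a valid standard Roman numeral.

Yes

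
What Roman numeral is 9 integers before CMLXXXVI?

CMLXXXVI = 986
986 - 9 = 977

CMLXXVII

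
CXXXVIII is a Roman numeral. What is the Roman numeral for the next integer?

CXXXVIII = 138, so the next integer is 138 + 1 = 139

CXXXIX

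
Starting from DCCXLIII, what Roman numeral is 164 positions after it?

DCCXLIII = 743
743 + 164 = 907

CMVII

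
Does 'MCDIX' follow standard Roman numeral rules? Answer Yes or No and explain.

'MCDIX': Check the rules: uses only the symbols I, V, X, L, C, D, M; no symbol is repeated more than three times in a row; V, L and D each appear at most once; the only places a smaller symbol precedes a larger one are the allowed subtractive pairs CD, IX, the symbol right after such a pair (if any) is smaller than the pair's first symbol, and otherwise the values never increase from left to right. Value: M (1000) + CD (400) + IX (9) = 1409. So it is a valid standard Roman numeral.

Yes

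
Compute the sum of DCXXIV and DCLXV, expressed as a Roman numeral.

DCXXIV = 624
DCLXV = 665
624 + 665 = 1289

MCCLXXXIX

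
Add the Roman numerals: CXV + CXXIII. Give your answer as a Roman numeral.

CXV = 115
CXXIII = 123
115 + 123 = 238

CCXXXVIII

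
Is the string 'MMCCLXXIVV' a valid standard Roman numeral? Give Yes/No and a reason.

'MMCCLXXIVV': V should not appear more than once

No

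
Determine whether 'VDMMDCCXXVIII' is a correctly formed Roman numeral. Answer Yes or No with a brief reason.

'VDMMDCCXXVIII': V should not appear more than once

No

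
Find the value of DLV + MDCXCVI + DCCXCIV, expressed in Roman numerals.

DLV = 555, MDCXCVI = 1696, DCCXCIV = 794
555 + 1696 = 2251
2251 + 794 = 3045

MMMXLV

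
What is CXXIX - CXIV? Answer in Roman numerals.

CXXIX = 129
CXIV = 114
129 - 114 = 15

XV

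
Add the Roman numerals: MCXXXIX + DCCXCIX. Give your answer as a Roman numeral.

MCXXXIX = 1139
DCCXCIX = 799
1139 + 799 = 1938

MCMXXXVIII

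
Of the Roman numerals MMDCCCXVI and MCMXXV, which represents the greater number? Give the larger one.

MMDCCCXVI = 2816
MCMXXV = 1925
2816 is larger

MMDCCCXVI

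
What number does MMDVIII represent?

MMDVIII: M=1000, M=1000, D=500, V=5, I=1, I=1, I=1
1000 + 1000 + 500 + 5 + 1 + 1 + 1 = 2508

2508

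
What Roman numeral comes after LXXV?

LXXV = 75, so the next integer is 75 + 1 = 76

LXXVI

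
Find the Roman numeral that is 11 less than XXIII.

XXIII = 23
23 - 11 = 12

XII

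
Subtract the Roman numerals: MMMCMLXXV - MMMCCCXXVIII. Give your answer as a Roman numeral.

MMMCMLXXV = 3975
MMMCCCXXVIII = 3328
3975 - 3328 = 647

DCXLVII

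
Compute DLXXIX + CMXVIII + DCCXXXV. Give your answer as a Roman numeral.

DLXXIX = 579, CMXVIII = 918, DCCXXXV = 735
579 + 918 = 1497
1497 + 735 = 2232

MMCCXXXII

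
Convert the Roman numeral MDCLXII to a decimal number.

MDCLXII: M=1000, D=500, C=100, L=50, X=10, I=1, I=1
1000 + 500 + 100 + 50 + 10 + 1 + 1 = 1662

1662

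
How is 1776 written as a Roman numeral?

Convert 1776 to Roman numerals:
  1776 contains 1×1000 (M)
  776 contains 1×500 (D)
  276 contains 2×100 (CC)
  76 contains 1×50 (L)
  26 contains 2×10 (XX)
  6 contains 1×5 (V)
  1 contains 1×1 (I)

MDCCLXXVI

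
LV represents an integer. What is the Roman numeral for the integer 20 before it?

LV = 55
55 - 20 = 35

XXXV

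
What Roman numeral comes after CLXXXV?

CLXXXV = 185; next is 186

CLXXXVI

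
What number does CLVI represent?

CLVI: C=100, L=50, V=5, I=1
100 + 50 + 5 + 1 = 156

156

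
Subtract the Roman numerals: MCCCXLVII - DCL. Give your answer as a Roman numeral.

MCCCXLVII = 1347
DCL = 650
1347 - 650 = 697

DCXCVII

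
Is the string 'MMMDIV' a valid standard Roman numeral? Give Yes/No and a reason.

'MMMDIV': Check the rules: uses only the symbols I, V, X, L, C, D, M; no symbol is repeated more than three times in a row; V, L and D each appear at most once; the only place a smaller symbol precedes a larger one is the allowed subtractive pair IV, the symbol right after such a pair (if any) is smaller than the pair's first symbol, and otherwise the values never increase from left to right. Value: M (1000) + M (1000) + M (1000) + D (500) + IV (4) = 3504. So it is a valid standard Roman numeral.

Yes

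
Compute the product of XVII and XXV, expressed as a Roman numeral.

XVII = 17
XXV = 25
17 × 25 = 425

CDXXV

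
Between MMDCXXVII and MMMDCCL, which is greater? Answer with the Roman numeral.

MMDCXXVII = 2627
MMMDCCL = 3750
3750 is larger

MMMDCCL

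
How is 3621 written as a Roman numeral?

Convert 3621 to Roman numerals:
  3621 contains 3×1000 (MMM)
  621 contains 1×500 (D)
  121 contains 1×100 (C)
  21 contains 2×10 (XX)
  1 contains 1×1 (I)

MMMDCXXI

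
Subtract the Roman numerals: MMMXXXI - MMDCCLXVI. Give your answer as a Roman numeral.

MMMXXXI = 3031
MMDCCLXVI = 2766
3031 - 2766 = 265

CCLXV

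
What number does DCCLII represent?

DCCLII: D=500, C=100, C=100, L=50, I=1, I=1
500 + 100 + 100 + 50 + 1 + 1 = 752

752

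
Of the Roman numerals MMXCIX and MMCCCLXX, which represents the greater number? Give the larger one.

MMXCIX = 2099
MMCCCLXX = 2370
2370 is larger

MMCCCLXX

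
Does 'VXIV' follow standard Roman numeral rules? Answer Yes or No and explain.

'VXIV': V should not appear more than once

No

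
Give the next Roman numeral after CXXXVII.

CXXXVII = 137, so the next integer is 137 + 1 = 138

CXXXVIII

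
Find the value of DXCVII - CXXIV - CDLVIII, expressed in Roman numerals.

DXCVII = 597, CXXIV = 124, CDLVIII = 458
597 - 124 = 473
473 - 458 = 15

XV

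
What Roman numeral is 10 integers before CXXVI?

CXXVI = 126
126 - 10 = 116

CXVI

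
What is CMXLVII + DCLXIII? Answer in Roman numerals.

CMXLVII = 947
DCLXIII = 663
947 + 663 = 1610

MDCX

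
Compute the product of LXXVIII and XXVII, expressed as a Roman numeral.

LXXVIII = 78
XXVII = 27
78 × 27 = 2106

MMCVI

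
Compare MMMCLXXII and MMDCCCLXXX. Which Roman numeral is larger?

MMMCLXXII = 3172
MMDCCCLXXX = 2880
3172 is larger

MMMCLXXII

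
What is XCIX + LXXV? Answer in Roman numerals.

XCIX = 99
LXXV = 75
99 + 75 = 174

CLXXIV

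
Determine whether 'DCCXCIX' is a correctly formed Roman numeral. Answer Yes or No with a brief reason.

'DCCXCIX': Check the rules: uses only the symbols I, V, X, L, C, D, M; no symbol is repeated more than three times in a row; V, L and D each appear at most once; the only places a smaller symbol precedes a larger one are the allowed subtractive pairs XC, IX, the symbol right after such a pair (if any) is smaller than the pair's first symbol, and otherwise the values never increase from left to right. Value: D (500) + C (100) + C (100) + XC (90) + IX (9) = 799. So it is a valid standard Roman numeral.

Yes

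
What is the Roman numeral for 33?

Convert 33 to Roman numerals:
  33 contains 3×10 (XXX)
  3 contains 3×1 (III)

XXXIII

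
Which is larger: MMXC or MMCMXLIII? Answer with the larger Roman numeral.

MMXC = 2090
MMCMXLIII = 2943
2943 is larger

MMCMXLIII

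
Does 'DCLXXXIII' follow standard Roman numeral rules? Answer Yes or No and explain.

'DCLXXXIII': Check the rules: uses only the symbols I, V, X, L, C, D, M; no symbol is repeated more than three times in a row; V, L and D each appear at most once; no smaller symbol precedes a larger one (values never increase from left to right). Value: D (500) + C (100) + L (50) + X (10) + X (10) + X (10) + I (1) + I (1) + I (1) = 683. So it is a valid standard Roman numeral.

Yes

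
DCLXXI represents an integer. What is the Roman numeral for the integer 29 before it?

DCLXXI = 671
671 - 29 = 642

DCXLII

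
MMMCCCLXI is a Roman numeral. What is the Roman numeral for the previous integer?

MMMCCCLXI = 3361, so the previous integer is 3361 - 1 = 3360

MMMCCCLX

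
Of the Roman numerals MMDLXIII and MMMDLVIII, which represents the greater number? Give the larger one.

MMDLXIII = 2563
MMMDLVIII = 3558
3558 is larger

MMMDLVIII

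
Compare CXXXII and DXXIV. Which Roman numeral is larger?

CXXXII = 132
DXXIV = 524
524 is larger

DXXIV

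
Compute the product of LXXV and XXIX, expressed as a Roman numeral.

LXXV = 75
XXIX = 29
75 × 29 = 2175

MMCLXXV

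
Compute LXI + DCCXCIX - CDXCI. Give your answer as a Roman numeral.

LXI = 61, DCCXCIX = 799, CDXCI = 491
61 + 799 = 860
860 - 491 = 369

CCCLXIX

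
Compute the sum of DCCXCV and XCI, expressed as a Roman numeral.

DCCXCV = 795
XCI = 91
795 + 91 = 886

DCCCLXXXVI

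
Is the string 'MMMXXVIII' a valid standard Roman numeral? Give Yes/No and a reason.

'MMMXXVIII': Check the rules: uses only the symbols I, V, X, L, C, D, M; no symbol is repeated more than three times in a row; V, L and D each appear at most once; no smaller symbol precedes a larger one (values never increase from left to right). Value: M (1000) + M (1000) + M (1000) + X (10) + X (10) + V (5) + I (1) + I (1) + I (1) = 3028. So it is a valid standard Roman numeral.

Yes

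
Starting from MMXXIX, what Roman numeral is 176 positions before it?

MMXXIX = 2029
2029 - 176 = 1853

MDCCCLIII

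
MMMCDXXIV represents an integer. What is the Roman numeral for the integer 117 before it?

MMMCDXXIV = 3424
3424 - 117 = 3307

MMMCCCVII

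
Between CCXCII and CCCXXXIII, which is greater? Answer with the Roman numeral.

CCXCII = 292
CCCXXXIII = 333
333 is larger

CCCXXXIII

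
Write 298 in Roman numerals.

Convert 298 to Roman numerals:
  298 contains 2×100 (CC)
  98 contains 1×90 (XC)
  8 contains 1×5 (V)
  3 contains 3×1 (III)

CCXCVIII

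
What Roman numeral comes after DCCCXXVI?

DCCCXXVI = 826, so the next integer is 826 + 1 = 827

DCCCXXVII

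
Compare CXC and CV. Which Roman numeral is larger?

CXC = 190
CV = 105
190 is larger

CXC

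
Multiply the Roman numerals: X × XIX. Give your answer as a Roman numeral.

X = 10
XIX = 19
10 × 19 = 190

CXC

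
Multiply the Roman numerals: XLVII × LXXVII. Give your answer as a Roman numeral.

XLVII = 47
LXXVII = 77
47 × 77 = 3619

MMMDCXIX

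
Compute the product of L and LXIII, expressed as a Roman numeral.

L = 50
LXIII = 63
50 × 63 = 3150

MMMCL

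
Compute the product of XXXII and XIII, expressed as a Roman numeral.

XXXII = 32
XIII = 13
32 × 13 = 416

CDXVI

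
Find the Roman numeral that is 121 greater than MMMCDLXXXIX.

MMMCDLXXXIX = 3489
3489 + 121 = 3610

MMMDCX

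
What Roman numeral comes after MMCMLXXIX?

MMCMLXXIX = 2979; next is 2980

MMCMLXXX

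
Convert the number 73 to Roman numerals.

Convert 73 to Roman numerals:
  73 contains 1×50 (L)
  23 contains 2×10 (XX)
  3 contains 3×1 (III)

LXXIII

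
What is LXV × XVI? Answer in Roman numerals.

LXV = 65
XVI = 16
65 × 16 = 1040

MXL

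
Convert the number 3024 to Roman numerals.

Convert 3024 to Roman numerals:
  3024 contains 3×1000 (MMM)
  24 contains 2×10 (XX)
  4 contains 1×4 (IV)

MMMXXIV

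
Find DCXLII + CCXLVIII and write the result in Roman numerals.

DCXLII = 642
CCXLVIII = 248
642 + 248 = 890

DCCCXC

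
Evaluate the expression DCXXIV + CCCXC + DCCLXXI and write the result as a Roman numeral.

DCXXIV = 624, CCCXC = 390, DCCLXXI = 771
624 + 390 = 1014
1014 + 771 = 1785

MDCCLXXXV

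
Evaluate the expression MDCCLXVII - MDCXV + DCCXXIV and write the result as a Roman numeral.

MDCCLXVII = 1767, MDCXV = 1615, DCCXXIV = 724
1767 - 1615 = 152
152 + 724 = 876

DCCCLXXVI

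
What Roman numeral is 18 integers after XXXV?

XXXV = 35
35 + 18 = 53

LIII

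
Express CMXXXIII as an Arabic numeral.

CMXXXIII: CM=900, X=10, X=10, X=10, I=1, I=1, I=1
900 + 10 + 10 + 10 + 1 + 1 + 1 = 933

933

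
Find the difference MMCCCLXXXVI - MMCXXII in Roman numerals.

MMCCCLXXXVI = 2386
MMCXXII = 2122
2386 - 2122 = 264

CCLXIV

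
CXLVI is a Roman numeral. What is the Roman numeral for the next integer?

CXLVI = 146, so the next integer is 146 + 1 = 147

CXLVII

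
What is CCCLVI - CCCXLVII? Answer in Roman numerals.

CCCLVI = 356
CCCXLVII = 347
356 - 347 = 9

IX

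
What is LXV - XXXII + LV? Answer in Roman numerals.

LXV = 65, XXXII = 32, LV = 55
65 - 32 = 33
33 + 55 = 88

LXXXVIII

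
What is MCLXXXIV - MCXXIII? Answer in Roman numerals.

MCLXXXIV = 1184
MCXXIII = 1123
1184 - 1123 = 61

LXI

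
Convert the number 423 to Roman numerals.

Convert 423 to Roman numerals:
  423 contains 1×400 (CD)
  23 contains 2×10 (XX)
  3 contains 3×1 (III)

CDXXIII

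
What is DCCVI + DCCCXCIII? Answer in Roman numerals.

DCCVI = 706
DCCCXCIII = 893
706 + 893 = 1599

MDXCIX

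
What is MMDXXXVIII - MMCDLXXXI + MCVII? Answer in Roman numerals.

MMDXXXVIII = 2538, MMCDLXXXI = 2481, MCVII = 1107
2538 - 2481 = 57
57 + 1107 = 1164

MCLXIV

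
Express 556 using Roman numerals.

Convert 556 to Roman numerals:
  556 contains 1×500 (D)
  56 contains 1×50 (L)
  6 contains 1×5 (V)
  1 contains 1×1 (I)

DLVI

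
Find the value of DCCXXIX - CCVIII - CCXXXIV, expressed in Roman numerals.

DCCXXIX = 729, CCVIII = 208, CCXXXIV = 234
729 - 208 = 521
521 - 234 = 287

CCLXXXVII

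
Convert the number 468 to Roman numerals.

Convert 468 to Roman numerals:
  468 contains 1×400 (CD)
  68 contains 1×50 (L)
  18 contains 1×10 (X)
  8 contains 1×5 (V)
  3 contains 3×1 (III)

CDLXVIII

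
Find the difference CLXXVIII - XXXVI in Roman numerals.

CLXXVIII = 178
XXXVI = 36
178 - 36 = 142

CXLII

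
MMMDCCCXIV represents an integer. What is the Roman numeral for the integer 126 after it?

MMMDCCCXIV = 3814
3814 + 126 = 3940

MMMCMXL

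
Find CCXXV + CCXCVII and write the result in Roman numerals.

CCXXV = 225
CCXCVII = 297
225 + 297 = 522

DXXII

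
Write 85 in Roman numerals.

Convert 85 to Roman numerals:
  85 contains 1×50 (L)
  35 contains 3×10 (XXX)
  5 contains 1×5 (V)

LXXXV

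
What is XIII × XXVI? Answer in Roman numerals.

XIII = 13
XXVI = 26
13 × 26 = 338

CCCXXXVIII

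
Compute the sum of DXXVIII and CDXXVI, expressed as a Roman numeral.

DXXVIII = 528
CDXXVI = 426
528 + 426 = 954

CMLIV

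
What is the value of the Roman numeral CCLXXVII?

CCLXXVII: C=100, C=100, L=50, X=10, X=10, V=5, I=1, I=1
100 + 100 + 50 + 10 + 10 + 5 + 1 + 1 = 277

277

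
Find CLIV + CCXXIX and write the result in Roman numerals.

CLIV = 154
CCXXIX = 229
154 + 229 = 383

CCCLXXXIII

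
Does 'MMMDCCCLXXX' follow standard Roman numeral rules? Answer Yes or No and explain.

'MMMDCCCLXXX': Check the rules: uses only the symbols I, V, X, L, C, D, M; no symbol is repeated more than three times in a row; V, L and D each appear at most once; no smaller symbol precedes a larger one (values never increase from left to right). Value: M (1000) + M (1000) + M (1000) + D (500) + C (100) + C (100) + C (100) + L (50) + X (10) + X (10) + X (10) = 3880. So it is a valid standard Roman numeral.

Yes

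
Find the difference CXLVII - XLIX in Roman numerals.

CXLVII = 147
XLIX = 49
147 - 49 = 98

XCVIII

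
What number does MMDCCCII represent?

MMDCCCII: M=1000, M=1000, D=500, C=100, C=100, C=100, I=1, I=1
1000 + 1000 + 500 + 100 + 100 + 100 + 1 + 1 = 2802

2802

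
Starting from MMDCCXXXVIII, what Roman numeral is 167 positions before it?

MMDCCXXXVIII = 2738
2738 - 167 = 2571

MMDLXXI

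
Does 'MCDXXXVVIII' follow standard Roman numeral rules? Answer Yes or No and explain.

'MCDXXXVVIII': V should not appear more than once

No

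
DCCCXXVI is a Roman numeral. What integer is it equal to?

DCCCXXVI: D=500, C=100, C=100, C=100, X=10, X=10, V=5, I=1
500 + 100 + 100 + 100 + 10 + 10 + 5 + 1 = 826

826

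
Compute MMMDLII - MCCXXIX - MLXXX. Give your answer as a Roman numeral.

MMMDLII = 3552, MCCXXIX = 1229, MLXXX = 1080
3552 - 1229 = 2323
2323 - 1080 = 1243

MCCXLIII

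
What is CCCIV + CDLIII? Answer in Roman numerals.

CCCIV = 304
CDLIII = 453
304 + 453 = 757

DCCLVII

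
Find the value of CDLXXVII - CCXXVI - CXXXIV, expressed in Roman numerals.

CDLXXVII = 477, CCXXVI = 226, CXXXIV = 134
477 - 226 = 251
251 - 134 = 117

CXVII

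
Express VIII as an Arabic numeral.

VIII: V=5, I=1, I=1, I=1
5 + 1 + 1 + 1 = 8

8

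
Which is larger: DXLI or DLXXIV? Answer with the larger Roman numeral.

DXLI = 541
DLXXIV = 574
574 is larger

DLXXIV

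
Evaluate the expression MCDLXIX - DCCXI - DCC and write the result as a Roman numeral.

MCDLXIX = 1469, DCCXI = 711, DCC = 700
1469 - 711 = 758
758 - 700 = 58

LVIII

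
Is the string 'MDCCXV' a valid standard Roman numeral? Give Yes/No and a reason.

'MDCCXV': Check the rules: uses only the symbols I, V, X, L, C, D, M; no symbol is repeated more than three times in a row; V, L and D each appear at most once; no smaller symbol precedes a larger one (values never increase from left to right). Value: M (1000) + D (500) + C (100) + C (100) + X (10) + V (5) = 1715. So it is a valid standard Roman numeral.

Yes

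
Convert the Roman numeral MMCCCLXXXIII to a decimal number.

MMCCCLXXXIII: M=1000, M=1000, C=100, C=100, C=100, L=50, X=10, X=10, X=10, I=1, I=1, I=1
1000 + 1000 + 100 + 100 + 100 + 50 + 10 + 10 + 10 + 1 + 1 + 1 = 2383

2383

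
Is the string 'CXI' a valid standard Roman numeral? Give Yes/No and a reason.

'CXI': Check the rules: uses only the symbols I, V, X, L, C, D, M; no symbol is repeated more than three times in a row; V, L and D each appear at most once; no smaller symbol precedes a larger one (values never increase from left to right). Value: C (100) + X (10) + I (1) = 111. So it is a valid standard Roman numeral.

Yes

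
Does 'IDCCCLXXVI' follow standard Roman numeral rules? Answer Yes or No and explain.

'IDCCCLXXVI': Invalid subtractive combination: ID

No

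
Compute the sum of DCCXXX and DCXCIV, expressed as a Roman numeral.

DCCXXX = 730
DCXCIV = 694
730 + 694 = 1424

MCDXXIV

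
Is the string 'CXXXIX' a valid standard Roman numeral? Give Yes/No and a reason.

'CXXXIX': Check the rules: uses only the symbols I, V, X, L, C, D, M; no symbol is repeated more than three times in a row; V, L and D each appear at most once; the only place a smaller symbol precedes a larger one is the allowed subtractive pair IX, the symbol right after such a pair (if any) is smaller than the pair's first symbol, and otherwise the values never increase from left to right. Value: C (100) + X (10) + X (10) + X (10) + IX (9) = 139. So it is a valid standard Roman numeral.

Yes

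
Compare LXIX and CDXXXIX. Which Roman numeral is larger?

LXIX = 69
CDXXXIX = 439
439 is larger

CDXXXIX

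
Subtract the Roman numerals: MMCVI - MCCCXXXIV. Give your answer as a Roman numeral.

MMCVI = 2106
MCCCXXXIV = 1334
2106 - 1334 = 772

DCCLXXII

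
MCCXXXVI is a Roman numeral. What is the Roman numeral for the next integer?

MCCXXXVI = 1236, so the next integer is 1236 + 1 = 1237

MCCXXXVII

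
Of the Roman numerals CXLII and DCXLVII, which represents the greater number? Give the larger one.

CXLII = 142
DCXLVII = 647
647 is larger

DCXLVII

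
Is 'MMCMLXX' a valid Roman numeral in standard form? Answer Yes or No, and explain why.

'MMCMLXX': Check the rules: uses only the symbols I, V, X, L, C, D, M; no symbol is repeated more than three times in a row; V, L and D each appear at most once; the only place a smaller symbol precedes a larger one is the allowed subtractive pair CM, the symbol right after such a pair (if any) is smaller than the pair's first symbol, and otherwise the values never increase from left to right. Value: M (1000) + M (1000) + CM (900) + L (50) + X (10) + X (10) = 2970. So it is a valid standard Roman numeral.

Yes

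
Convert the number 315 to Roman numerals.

Convert 315 to Roman numerals:
  315 contains 3×100 (CCC)
  15 contains 1×10 (X)
  5 contains 1×5 (V)

CCCXV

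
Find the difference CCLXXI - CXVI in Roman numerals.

CCLXXI = 271
CXVI = 116
271 - 116 = 155

CLV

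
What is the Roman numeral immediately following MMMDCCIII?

MMMDCCIII = 3703, so the next integer is 3703 + 1 = 3704

MMMDCCIV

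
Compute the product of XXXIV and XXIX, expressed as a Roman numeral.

XXXIV = 34
XXIX = 29
34 × 29 = 986

CMLXXXVI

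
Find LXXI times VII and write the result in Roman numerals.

LXXI = 71
VII = 7
71 × 7 = 497

CDXCVII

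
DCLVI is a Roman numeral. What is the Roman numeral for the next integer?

DCLVI = 656; next is 657

DCLVII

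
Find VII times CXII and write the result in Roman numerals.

VII = 7
CXII = 112
7 × 112 = 784

DCCLXXXIV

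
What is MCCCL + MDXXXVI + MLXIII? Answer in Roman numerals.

MCCCL = 1350, MDXXXVI = 1536, MLXIII = 1063
1350 + 1536 = 2886
2886 + 1063 = 3949

MMMCMXLIX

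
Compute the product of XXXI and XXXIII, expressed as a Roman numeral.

XXXI = 31
XXXIII = 33
31 × 33 = 1023

MXXIII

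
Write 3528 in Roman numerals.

Convert 3528 to Roman numerals:
  3528 contains 3×1000 (MMM)
  528 contains 1×500 (D)
  28 contains 2×10 (XX)
  8 contains 1×5 (V)
  3 contains 3×1 (III)

MMMDXXVIII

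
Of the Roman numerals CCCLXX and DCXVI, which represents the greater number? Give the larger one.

CCCLXX = 370
DCXVI = 616
616 is larger

DCXVI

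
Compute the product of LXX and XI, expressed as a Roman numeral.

LXX = 70
XI = 11
70 × 11 = 770

DCCLXX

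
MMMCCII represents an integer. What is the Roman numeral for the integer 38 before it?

MMMCCII = 3202
3202 - 38 = 3164

MMMCLXIV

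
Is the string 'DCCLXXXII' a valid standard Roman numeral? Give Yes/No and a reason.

'DCCLXXXII': Check the rules: uses only the symbols I, V, X, L, C, D, M; no symbol is repeated more than three times in a row; V, L and D each appear at most once; no smaller symbol precedes a larger one (values never increase from left to right). Value: D (500) + C (100) + C (100) + L (50) + X (10) + X (10) + X (10) + I (1) + I (1) = 782. So it is a valid standard Roman numeral.

Yes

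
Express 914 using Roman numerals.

Convert 914 to Roman numerals:
  914 contains 1×900 (CM)
  14 contains 1×10 (X)
  4 contains 1×4 (IV)

CMXIV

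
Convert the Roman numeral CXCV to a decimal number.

CXCV: C=100, XC=90, V=5
100 + 90 + 5 = 195

195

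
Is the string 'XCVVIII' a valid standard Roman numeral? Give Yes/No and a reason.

'XCVVIII': V should not appear more than once

No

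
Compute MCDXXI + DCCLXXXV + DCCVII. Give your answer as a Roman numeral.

MCDXXI = 1421, DCCLXXXV = 785, DCCVII = 707
1421 + 785 = 2206
2206 + 707 = 2913

MMCMXIII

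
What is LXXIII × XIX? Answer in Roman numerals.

LXXIII = 73
XIX = 19
73 × 19 = 1387

MCCCLXXXVII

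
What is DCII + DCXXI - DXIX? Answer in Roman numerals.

DCII = 602, DCXXI = 621, DXIX = 519
602 + 621 = 1223
1223 - 519 = 704

DCCIV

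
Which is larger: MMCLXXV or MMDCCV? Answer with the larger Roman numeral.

MMCLXXV = 2175
MMDCCV = 2705
2705 is larger

MMDCCV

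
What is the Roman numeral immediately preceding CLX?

CLX = 160, so the previous integer is 160 - 1 = 159

CLIX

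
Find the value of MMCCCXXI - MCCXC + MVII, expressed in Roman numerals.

MMCCCXXI = 2321, MCCXC = 1290, MVII = 1007
2321 - 1290 = 1031
1031 + 1007 = 2038

MMXXXVIII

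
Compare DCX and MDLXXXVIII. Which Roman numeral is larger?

DCX = 610
MDLXXXVIII = 1588
1588 is larger

MDLXXXVIII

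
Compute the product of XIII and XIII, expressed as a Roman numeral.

XIII = 13
XIII = 13
13 × 13 = 169

CLXIX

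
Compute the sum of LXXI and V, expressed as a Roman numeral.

LXXI = 71
V = 5
71 + 5 = 76

LXXVI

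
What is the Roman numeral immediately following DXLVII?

DXLVII = 547, so the next integer is 547 + 1 = 548

DXLVIII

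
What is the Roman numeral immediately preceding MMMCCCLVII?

MMMCCCLVII = 3357; previous is 3356

MMMCCCLVI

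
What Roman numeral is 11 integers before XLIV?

XLIV = 44
44 - 11 = 33

XXXIII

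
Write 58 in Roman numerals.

Convert 58 to Roman numerals:
  58 contains 1×50 (L)
  8 contains 1×5 (V)
  3 contains 3×1 (III)

LVIII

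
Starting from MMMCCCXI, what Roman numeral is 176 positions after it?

MMMCCCXI = 3311
3311 + 176 = 3487

MMMCDLXXXVII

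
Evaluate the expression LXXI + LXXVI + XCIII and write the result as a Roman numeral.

LXXI = 71, LXXVI = 76, XCIII = 93
71 + 76 = 147
147 + 93 = 240

CCXL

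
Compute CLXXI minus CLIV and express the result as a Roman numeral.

CLXXI = 171
CLIV = 154
171 - 154 = 17

XVII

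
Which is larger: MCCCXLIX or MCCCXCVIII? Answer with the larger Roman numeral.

MCCCXLIX = 1349
MCCCXCVIII = 1398
1398 is larger

MCCCXCVIII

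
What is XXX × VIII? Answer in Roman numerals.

XXX = 30
VIII = 8
30 × 8 = 240

CCXL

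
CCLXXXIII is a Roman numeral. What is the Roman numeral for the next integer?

CCLXXXIII = 283, so the next integer is 283 + 1 = 284

CCLXXXIV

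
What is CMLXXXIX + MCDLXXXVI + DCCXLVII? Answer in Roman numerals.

CMLXXXIX = 989, MCDLXXXVI = 1486, DCCXLVII = 747
989 + 1486 = 2475
2475 + 747 = 3222

MMMCCXXII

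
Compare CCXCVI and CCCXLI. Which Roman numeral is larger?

CCXCVI = 296
CCCXLI = 341
341 is larger

CCCXLI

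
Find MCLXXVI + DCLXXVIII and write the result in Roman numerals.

MCLXXVI = 1176
DCLXXVIII = 678
1176 + 678 = 1854

MDCCCLIV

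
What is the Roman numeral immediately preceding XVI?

XVI = 16, so the previous integer is 16 - 1 = 15

XV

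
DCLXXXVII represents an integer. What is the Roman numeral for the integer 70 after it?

DCLXXXVII = 687
687 + 70 = 757

DCCLVII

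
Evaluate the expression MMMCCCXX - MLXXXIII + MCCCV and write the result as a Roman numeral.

MMMCCCXX = 3320, MLXXXIII = 1083, MCCCV = 1305
3320 - 1083 = 2237
2237 + 1305 = 3542

MMMDXLII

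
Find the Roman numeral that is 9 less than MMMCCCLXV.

MMMCCCLXV = 3365
3365 - 9 = 3356

MMMCCCLVI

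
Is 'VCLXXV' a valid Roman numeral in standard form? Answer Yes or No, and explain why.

'VCLXXV': V should not appear more than once

No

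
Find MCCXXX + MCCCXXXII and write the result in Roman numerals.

MCCXXX = 1230
MCCCXXXII = 1332
1230 + 1332 = 2562

MMDLXII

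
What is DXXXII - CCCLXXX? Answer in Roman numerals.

DXXXII = 532
CCCLXXX = 380
532 - 380 = 152

CLII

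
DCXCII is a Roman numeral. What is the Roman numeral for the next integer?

DCXCII = 692, so the next integer is 692 + 1 = 693

DCXCIII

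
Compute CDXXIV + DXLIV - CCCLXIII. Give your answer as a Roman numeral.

CDXXIV = 424, DXLIV = 544, CCCLXIII = 363
424 + 544 = 968
968 - 363 = 605

DCV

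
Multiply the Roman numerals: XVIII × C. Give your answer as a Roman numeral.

XVIII = 18
C = 100
18 × 100 = 1800

MDCCC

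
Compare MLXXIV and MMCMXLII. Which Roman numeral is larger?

MLXXIV = 1074
MMCMXLII = 2942
2942 is larger

MMCMXLII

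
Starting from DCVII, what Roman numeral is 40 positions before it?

DCVII = 607
607 - 40 = 567

DLXVII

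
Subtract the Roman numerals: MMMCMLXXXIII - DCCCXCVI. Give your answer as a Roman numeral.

MMMCMLXXXIII = 3983
DCCCXCVI = 896
3983 - 896 = 3087

MMMLXXXVII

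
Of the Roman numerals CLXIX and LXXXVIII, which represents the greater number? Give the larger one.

CLXIX = 169
LXXXVIII = 88
169 is larger

CLXIX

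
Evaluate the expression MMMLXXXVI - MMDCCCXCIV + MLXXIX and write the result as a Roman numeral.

MMMLXXXVI = 3086, MMDCCCXCIV = 2894, MLXXIX = 1079
3086 - 2894 = 192
192 + 1079 = 1271

MCCLXXI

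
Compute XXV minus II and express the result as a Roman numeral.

XXV = 25
II = 2
25 - 2 = 23

XXIII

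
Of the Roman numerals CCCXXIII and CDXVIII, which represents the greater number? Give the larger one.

CCCXXIII = 323
CDXVIII = 418
418 is larger

CDXVIII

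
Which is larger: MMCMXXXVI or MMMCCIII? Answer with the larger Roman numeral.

MMCMXXXVI = 2936
MMMCCIII = 3203
3203 is larger

MMMCCIII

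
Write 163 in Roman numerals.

Convert 163 to Roman numerals:
  163 contains 1×100 (C)
  63 contains 1×50 (L)
  13 contains 1×10 (X)
  3 contains 3×1 (III)

CLXIII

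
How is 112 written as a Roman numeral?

Convert 112 to Roman numerals:
  112 contains 1×100 (C)
  12 contains 1×10 (X)
  2 contains 2×1 (II)

CXII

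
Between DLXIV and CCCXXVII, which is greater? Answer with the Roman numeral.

DLXIV = 564
CCCXXVII = 327
564 is larger

DLXIV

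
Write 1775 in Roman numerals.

Convert 1775 to Roman numerals:
  1775 contains 1×1000 (M)
  775 contains 1×500 (D)
  275 contains 2×100 (CC)
  75 contains 1×50 (L)
  25 contains 2×10 (XX)
  5 contains 1×5 (V)

MDCCLXXV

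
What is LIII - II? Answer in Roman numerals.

LIII = 53
II = 2
53 - 2 = 51

LI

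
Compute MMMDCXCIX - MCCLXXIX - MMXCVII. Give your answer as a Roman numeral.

MMMDCXCIX = 3699, MCCLXXIX = 1279, MMXCVII = 2097
3699 - 1279 = 2420
2420 - 2097 = 323

CCCXXIII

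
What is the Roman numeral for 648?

Convert 648 to Roman numerals:
  648 contains 1×500 (D)
  148 contains 1×100 (C)
  48 contains 1×40 (XL)
  8 contains 1×5 (V)
  3 contains 3×1 (III)

DCXLVIII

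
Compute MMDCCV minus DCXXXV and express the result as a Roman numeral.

MMDCCV = 2705
DCXXXV = 635
2705 - 635 = 2070

MMLXX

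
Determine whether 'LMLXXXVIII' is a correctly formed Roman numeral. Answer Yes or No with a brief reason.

'LMLXXXVIII': L should not appear more than once

No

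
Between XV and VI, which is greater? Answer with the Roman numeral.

XV = 15
VI = 6
15 is larger

XV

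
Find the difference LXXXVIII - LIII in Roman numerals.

LXXXVIII = 88
LIII = 53
88 - 53 = 35

XXXV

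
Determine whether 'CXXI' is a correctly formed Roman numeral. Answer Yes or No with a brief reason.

'CXXI': Check the rules: uses only the symbols I, V, X, L, C, D, M; no symbol is repeated more than three times in a row; V, L and D each appear at most once; no smaller symbol precedes a larger one (values never increase from left to right). Value: C (100) + X (10) + X (10) + I (1) = 121. So it is a valid standard Roman numeral.

Yes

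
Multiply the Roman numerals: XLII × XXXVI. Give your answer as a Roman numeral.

XLII = 42
XXXVI = 36
42 × 36 = 1512

MDXII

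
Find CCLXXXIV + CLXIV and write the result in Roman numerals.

CCLXXXIV = 284
CLXIV = 164
284 + 164 = 448

CDXLVIII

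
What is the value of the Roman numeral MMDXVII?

MMDXVII: M=1000, M=1000, D=500, X=10, V=5, I=1, I=1
1000 + 1000 + 500 + 10 + 5 + 1 + 1 = 2517

2517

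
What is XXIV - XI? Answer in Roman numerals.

XXIV = 24
XI = 11
24 - 11 = 13

XIII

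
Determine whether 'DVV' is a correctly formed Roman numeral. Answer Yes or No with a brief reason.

'DVV': V should not appear more than once

No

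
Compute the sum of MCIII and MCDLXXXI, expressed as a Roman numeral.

MCIII = 1103
MCDLXXXI = 1481
1103 + 1481 = 2584

MMDLXXXIV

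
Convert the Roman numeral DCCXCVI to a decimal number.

DCCXCVI: D=500, C=100, C=100, XC=90, V=5, I=1
500 + 100 + 100 + 90 + 5 + 1 = 796

796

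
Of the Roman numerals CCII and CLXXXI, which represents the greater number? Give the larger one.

CCII = 202
CLXXXI = 181
202 is larger

CCII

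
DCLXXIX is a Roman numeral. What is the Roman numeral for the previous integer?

DCLXXIX = 679; previous is 678

DCLXXVIII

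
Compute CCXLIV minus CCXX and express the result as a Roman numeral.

CCXLIV = 244
CCXX = 220
244 - 220 = 24

XXIV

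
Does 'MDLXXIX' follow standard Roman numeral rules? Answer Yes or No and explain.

'MDLXXIX': Check the rules: uses only the symbols I, V, X, L, C, D, M; no symbol is repeated more than three times in a row; V, L and D each appear at most once; the only place a smaller symbol precedes a larger one is the allowed subtractive pair IX, the symbol right after such a pair (if any) is smaller than the pair's first symbol, and otherwise the values never increase from left to right. Value: M (1000) + D (500) + L (50) + X (10) + X (10) + IX (9) = 1579. So it is a valid standard Roman numeral.

Yes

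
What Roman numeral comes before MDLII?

MDLII = 1552; previous is 1551

MDLI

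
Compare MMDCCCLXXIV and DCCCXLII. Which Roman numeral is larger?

MMDCCCLXXIV = 2874
DCCCXLII = 842
2874 is larger

MMDCCCLXXIV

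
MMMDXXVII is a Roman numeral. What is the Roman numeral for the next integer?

MMMDXXVII = 3527, so the next integer is 3527 + 1 = 3528

MMMDXXVIII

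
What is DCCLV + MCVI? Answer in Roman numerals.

DCCLV = 755
MCVI = 1106
755 + 1106 = 1861

MDCCCLXI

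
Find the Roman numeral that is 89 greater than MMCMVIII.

MMCMVIII = 2908
2908 + 89 = 2997

MMCMXCVII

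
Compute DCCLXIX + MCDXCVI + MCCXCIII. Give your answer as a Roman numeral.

DCCLXIX = 769, MCDXCVI = 1496, MCCXCIII = 1293
769 + 1496 = 2265
2265 + 1293 = 3558

MMMDLVIII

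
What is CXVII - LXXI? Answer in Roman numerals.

CXVII = 117
LXXI = 71
117 - 71 = 46

XLVI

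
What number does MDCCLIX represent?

MDCCLIX: M=1000, D=500, C=100, C=100, L=50, IX=9
1000 + 500 + 100 + 100 + 50 + 9 = 1759

1759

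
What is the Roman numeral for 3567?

Convert 3567 to Roman numerals:
  3567 contains 3×1000 (MMM)
  567 contains 1×500 (D)
  67 contains 1×50 (L)
  17 contains 1×10 (X)
  7 contains 1×5 (V)
  2 contains 2×1 (II)

MMMDLXVII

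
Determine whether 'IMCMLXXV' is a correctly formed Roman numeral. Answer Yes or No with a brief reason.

'IMCMLXXV': Invalid subtractive combination: IM

No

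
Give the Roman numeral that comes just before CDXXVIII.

CDXXVIII = 428, so the previous integer is 428 - 1 = 427

CDXXVII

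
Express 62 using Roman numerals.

Convert 62 to Roman numerals:
  62 contains 1×50 (L)
  12 contains 1×10 (X)
  2 contains 2×1 (II)

LXII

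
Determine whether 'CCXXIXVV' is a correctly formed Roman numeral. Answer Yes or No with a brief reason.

'CCXXIXVV': V should not appear more than once

No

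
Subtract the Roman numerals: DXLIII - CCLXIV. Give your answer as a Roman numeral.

DXLIII = 543
CCLXIV = 264
543 - 264 = 279

CCLXXIX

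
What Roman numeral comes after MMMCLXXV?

MMMCLXXV = 3175, so the next integer is 3175 + 1 = 3176

MMMCLXXVI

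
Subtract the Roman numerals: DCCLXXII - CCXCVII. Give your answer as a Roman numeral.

DCCLXXII = 772
CCXCVII = 297
772 - 297 = 475

CDLXXV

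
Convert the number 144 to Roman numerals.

Convert 144 to Roman numerals:
  144 contains 1×100 (C)
  44 contains 1×40 (XL)
  4 contains 1×4 (IV)

CXLIV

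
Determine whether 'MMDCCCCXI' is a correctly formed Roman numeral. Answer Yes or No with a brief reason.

'MMDCCCCXI': More than 3 consecutive C's

No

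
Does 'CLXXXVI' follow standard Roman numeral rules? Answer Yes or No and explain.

'CLXXXVI': Check the rules: uses only the symbols I, V, X, L, C, D, M; no symbol is repeated more than three times in a row; V, L and D each appear at most once; no smaller symbol precedes a larger one (values never increase from left to right). Value: C (100) + L (50) + X (10) + X (10) + X (10) + V (5) + I (1) = 186. So it is a valid standard Roman numeral.

Yes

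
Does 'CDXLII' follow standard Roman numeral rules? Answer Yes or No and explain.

'CDXLII': Check the rules: uses only the symbols I, V, X, L, C, D, M; no symbol is repeated more than three times in a row; V, L and D each appear at most once; the only places a smaller symbol precedes a larger one are the allowed subtractive pairs CD, XL, the symbol right after such a pair (if any) is smaller than the pair's first symbol, and otherwise the values never increase from left to right. Value: CD (400) + XL (40) + I (1) + I (1) = 442. So it is a valid standard Roman numeral.

Yes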